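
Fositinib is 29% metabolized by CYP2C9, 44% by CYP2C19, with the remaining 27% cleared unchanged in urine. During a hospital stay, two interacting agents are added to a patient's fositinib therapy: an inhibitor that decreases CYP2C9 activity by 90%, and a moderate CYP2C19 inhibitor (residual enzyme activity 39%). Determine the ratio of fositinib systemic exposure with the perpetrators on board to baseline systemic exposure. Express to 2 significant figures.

2.1

The CYP2C9 pathway (29% of clearance) is reduced to 0.1× activity: 0.29 × 0.1 = 0.029.
The CYP2C19 pathway (44% of clearance) is reduced to 0.39× activity: 0.44 × 0.39 = 0.1716.
Non-CYP routes (27%) are unchanged.
Relative clearance = 0.029 + 0.1716 + 0.27 = 0.4706.
Net systemic exposure ratio = 1 / 0.4706 = 2.1.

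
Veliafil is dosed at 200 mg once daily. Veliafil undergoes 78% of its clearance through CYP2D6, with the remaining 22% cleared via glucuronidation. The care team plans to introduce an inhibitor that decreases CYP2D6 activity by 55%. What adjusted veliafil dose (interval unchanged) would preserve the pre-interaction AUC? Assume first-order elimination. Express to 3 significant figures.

The CYP2D6 pathway (78% of clearance) drops to 0.45× activity: 0.78 × 0.45 = 0.351.
The remaining 22% of clearance is unaffected.
CL_new/CL_old = 0.351 + 0.22 = 0.571.
Css,avg = (dose rate)/CL, so holding Css fixed requires dose ∝ CL: 200 × 0.571 = 114 mg.

114 mg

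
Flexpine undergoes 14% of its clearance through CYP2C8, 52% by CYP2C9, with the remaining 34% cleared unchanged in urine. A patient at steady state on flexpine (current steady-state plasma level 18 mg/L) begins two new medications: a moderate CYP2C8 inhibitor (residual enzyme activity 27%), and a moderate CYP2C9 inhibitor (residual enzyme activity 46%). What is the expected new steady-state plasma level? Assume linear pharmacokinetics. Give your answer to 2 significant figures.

29 mg/L

The CYP2C8 pathway (14% of clearance) is reduced to 0.27× activity: 0.14 × 0.27 = 0.0378.
The CYP2C9 pathway (52% of clearance) falls to 0.46× activity: 0.52 × 0.46 = 0.2392.
Non-CYP routes (34%) are unchanged.
Relative clearance = 0.0378 + 0.2392 + 0.34 = 0.617.
Steady-state plasma level ∝ 1/CL: new value = 18 / 0.617 = 29 mg/L.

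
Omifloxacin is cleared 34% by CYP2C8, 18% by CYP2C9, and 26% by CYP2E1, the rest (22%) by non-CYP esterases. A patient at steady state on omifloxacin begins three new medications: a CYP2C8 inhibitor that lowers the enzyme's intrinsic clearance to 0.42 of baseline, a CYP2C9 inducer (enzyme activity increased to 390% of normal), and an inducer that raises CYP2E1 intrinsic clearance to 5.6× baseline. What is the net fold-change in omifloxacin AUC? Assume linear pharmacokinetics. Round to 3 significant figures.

The CYP2C8 pathway (34% of clearance) drops to 0.42× activity: 0.34 × 0.42 = 0.1428.
The CYP2C9 pathway (18% of clearance) rises to 3.9× activity: 0.18 × 3.9 = 0.702.
The CYP2E1 pathway (26% of clearance) is boosted to 5.6× activity: 0.26 × 5.6 = 1.456.
Non-CYP routes (22%) are unchanged.
New clearance relative to baseline: 0.1428 + 0.702 + 1.456 + 0.22 = 2.5208.
AUC ∝ 1/CL: fold-change = 1 / 2.5208 = 0.397.

0.397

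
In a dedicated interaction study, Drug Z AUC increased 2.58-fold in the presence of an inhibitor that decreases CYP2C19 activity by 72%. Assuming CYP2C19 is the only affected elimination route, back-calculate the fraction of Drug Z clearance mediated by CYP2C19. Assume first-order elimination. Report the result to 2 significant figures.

0.85

CL'/CL = 1 / 2.58 = 0.3876
0.28·fm + (1 − fm) = 0.3876
fm = (0.3876 − 1) / (0.28 − 1) = 0.85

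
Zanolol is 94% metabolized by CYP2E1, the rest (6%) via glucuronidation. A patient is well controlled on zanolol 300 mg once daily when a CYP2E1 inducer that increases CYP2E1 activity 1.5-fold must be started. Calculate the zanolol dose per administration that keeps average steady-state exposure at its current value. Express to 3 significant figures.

441 mg

The CYP2E1 pathway (94% of clearance) is boosted to 1.5× activity: 0.94 × 1.5 = 1.41.
Non-CYP routes (6%) are unchanged.
New clearance relative to baseline: 1.41 + 0.06 = 1.47.
Css,avg = (dose rate)/CL, so holding Css fixed requires dose ∝ CL: 300 × 1.47 = 441 mg.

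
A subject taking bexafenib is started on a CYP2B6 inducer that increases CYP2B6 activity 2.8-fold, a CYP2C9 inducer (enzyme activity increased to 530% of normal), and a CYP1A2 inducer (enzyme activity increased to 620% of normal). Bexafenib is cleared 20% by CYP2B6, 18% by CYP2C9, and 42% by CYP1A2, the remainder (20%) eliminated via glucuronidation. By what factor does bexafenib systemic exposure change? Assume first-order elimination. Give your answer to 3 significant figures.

The CYP2B6 pathway (20% of clearance) rises to 2.8× activity: 0.2 × 2.8 = 0.56.
The CYP2C9 pathway (18% of clearance) rises to 5.3× activity: 0.18 × 5.3 = 0.954.
The CYP1A2 pathway (42% of clearance) increases to 6.2× activity: 0.42 × 6.2 = 2.604.
Non-CYP routes (20%) are unchanged.
New clearance relative to baseline: 0.56 + 0.954 + 2.604 + 0.2 = 4.318.
Systemic exposure ∝ 1/CL: fold-change = 1 / 4.318 = 0.232.

0.232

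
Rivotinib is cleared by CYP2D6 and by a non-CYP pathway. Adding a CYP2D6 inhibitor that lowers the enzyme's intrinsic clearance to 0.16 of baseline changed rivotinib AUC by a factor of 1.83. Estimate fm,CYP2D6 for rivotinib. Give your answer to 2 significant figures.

Let x = fm,CYP2D6. Because AUC ∝ 1/CL, relative clearance fell to 1/1.83 = 0.5464.
Only the CYP2D6 route changed, so 0.5464 = x·0.16 + (1 − x), giving x = 0.54.

0.54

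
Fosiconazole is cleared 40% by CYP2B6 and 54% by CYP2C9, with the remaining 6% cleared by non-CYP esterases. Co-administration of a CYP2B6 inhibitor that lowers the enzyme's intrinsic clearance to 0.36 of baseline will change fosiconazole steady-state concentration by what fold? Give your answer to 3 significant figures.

The CYP2B6 pathway (40% of clearance) drops to 0.36× activity: 0.4 × 0.36 = 0.144.
CYP2C9 (54%) and the residual 6% are unaffected.
New clearance relative to baseline: 0.144 + 0.54 + 0.06 = 0.744.
Since steady-state concentration ∝ 1/CL, the ratio is 1 / 0.744 = 1.34.

1.34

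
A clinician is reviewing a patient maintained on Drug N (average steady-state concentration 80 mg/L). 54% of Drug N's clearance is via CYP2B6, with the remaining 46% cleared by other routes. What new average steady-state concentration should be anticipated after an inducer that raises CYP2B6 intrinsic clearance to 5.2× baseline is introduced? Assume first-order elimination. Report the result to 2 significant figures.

The CYP2B6 pathway (54% of clearance) increases to 5.2× activity: 0.54 × 5.2 = 2.808.
The remaining 46% of clearance is unaffected.
New clearance relative to baseline: 2.808 + 0.46 = 3.268.
Average steady-state concentration ∝ 1/CL, so new value = 80 / 3.268 = 24 mg/L.

24 mg/L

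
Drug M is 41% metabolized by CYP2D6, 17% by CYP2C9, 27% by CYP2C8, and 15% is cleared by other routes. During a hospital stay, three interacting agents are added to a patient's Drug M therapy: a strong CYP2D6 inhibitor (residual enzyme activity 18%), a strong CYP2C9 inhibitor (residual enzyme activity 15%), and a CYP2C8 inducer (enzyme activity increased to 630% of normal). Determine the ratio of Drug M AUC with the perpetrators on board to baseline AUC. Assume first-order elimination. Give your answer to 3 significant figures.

The CYP2D6 pathway (41% of clearance) drops to 0.18× activity: 0.41 × 0.18 = 0.0738.
The CYP2C9 pathway (17% of clearance) falls to 0.15× activity: 0.17 × 0.15 = 0.0255.
The CYP2C8 pathway (27% of clearance) increases to 6.3× activity: 0.27 × 6.3 = 1.701.
The remaining 15% of clearance is unaffected.
New clearance relative to baseline: 0.0738 + 0.0255 + 1.701 + 0.15 = 1.9503.
AUC ∝ 1/CL: fold-change = 1 / 1.9503 = 0.513.

0.513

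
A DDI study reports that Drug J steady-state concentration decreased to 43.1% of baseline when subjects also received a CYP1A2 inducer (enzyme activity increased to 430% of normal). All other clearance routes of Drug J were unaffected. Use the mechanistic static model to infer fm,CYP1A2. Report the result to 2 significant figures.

Call the CYP1A2 fraction fm. After the interaction, CL_new/CL_old = fm × 4.3 + (1 − fm).
Steady-state concentration ratio = 1 / (new CL fraction), so new CL fraction = 1 / 0.431 = 2.32.
fm × 4.3 + 1 − fm = 2.32  ⇒  fm × (4.3 − 1) = 1.32  ⇒  fm = 0.40.

0.40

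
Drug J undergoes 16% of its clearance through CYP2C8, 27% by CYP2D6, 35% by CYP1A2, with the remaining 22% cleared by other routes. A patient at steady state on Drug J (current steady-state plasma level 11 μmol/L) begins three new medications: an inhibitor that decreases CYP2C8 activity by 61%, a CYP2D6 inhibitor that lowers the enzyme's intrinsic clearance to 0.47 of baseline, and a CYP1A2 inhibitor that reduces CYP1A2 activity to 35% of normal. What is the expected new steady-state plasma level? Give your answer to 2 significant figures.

21 μmol/L

CYP2C8: 0.16 × 0.39 = 0.0624
CYP2D6: 0.27 × 0.47 = 0.1269
CYP1A2: 0.35 × 0.35 = 0.1225
Other: 0.22 (unchanged)
New clearance relative to baseline: 0.0624 + 0.1269 + 0.1225 + 0.22 = 0.5318.
Dividing the baseline by the relative clearance: 11 / 0.5318 = 21 μmol/L.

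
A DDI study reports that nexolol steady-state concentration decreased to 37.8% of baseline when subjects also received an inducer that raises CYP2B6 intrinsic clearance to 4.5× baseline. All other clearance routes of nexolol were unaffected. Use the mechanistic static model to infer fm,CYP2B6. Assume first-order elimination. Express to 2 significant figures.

Let fm be the CYP2B6 fraction. New clearance relative to baseline = fm × 4.5 + (1 − fm).
Steady-state concentration ratio = 1 / (new CL fraction), so new CL fraction = 1 / 0.378 = 2.646.
fm × 4.5 + 1 − fm = 2.646  ⇒  fm × (4.5 − 1) = 1.646  ⇒  fm = 0.47.

0.47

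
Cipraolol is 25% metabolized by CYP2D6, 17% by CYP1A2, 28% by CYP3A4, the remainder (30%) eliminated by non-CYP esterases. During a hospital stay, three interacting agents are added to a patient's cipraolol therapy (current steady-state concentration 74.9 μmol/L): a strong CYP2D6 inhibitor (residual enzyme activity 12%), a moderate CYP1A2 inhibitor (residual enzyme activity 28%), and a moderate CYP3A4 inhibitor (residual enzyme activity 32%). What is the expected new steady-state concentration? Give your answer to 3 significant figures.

The CYP2D6 pathway (25% of clearance) drops to 0.12× activity: 0.25 × 0.12 = 0.03.
The CYP1A2 pathway (17% of clearance) drops to 0.28× activity: 0.17 × 0.28 = 0.0476.
The CYP3A4 pathway (28% of clearance) is reduced to 0.32× activity: 0.28 × 0.32 = 0.0896.
The remaining 30% of clearance is unaffected.
Relative clearance = 0.03 + 0.0476 + 0.0896 + 0.3 = 0.4672.
Steady-state concentration ∝ 1/CL: new value = 74.9 / 0.4672 = 160 μmol/L.

160 μmol/L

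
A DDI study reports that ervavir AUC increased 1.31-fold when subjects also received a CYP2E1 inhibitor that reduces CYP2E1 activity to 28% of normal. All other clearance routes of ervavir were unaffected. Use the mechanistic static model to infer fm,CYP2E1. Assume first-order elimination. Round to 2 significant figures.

Let fm be the CYP2E1 fraction. New clearance relative to baseline = fm × 0.28 + (1 − fm).
AUC ratio = 1 / (new CL fraction), so new CL fraction = 1 / 1.31 = 0.7634.
fm × 0.28 + 1 − fm = 0.7634  ⇒  fm × (0.28 − 1) = −0.2366  ⇒  fm = 0.33.

0.33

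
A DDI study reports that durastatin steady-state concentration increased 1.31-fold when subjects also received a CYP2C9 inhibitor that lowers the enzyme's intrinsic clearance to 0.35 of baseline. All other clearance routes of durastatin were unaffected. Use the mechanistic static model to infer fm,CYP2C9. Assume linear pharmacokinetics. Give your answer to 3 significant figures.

Call the CYP2C9 fraction fm. After the interaction, CL_new/CL_old = fm × 0.35 + (1 − fm).
Steady-state concentration ratio = 1 / (new CL fraction), so new CL fraction = 1 / 1.31 = 0.7634.
fm × 0.35 + 1 − fm = 0.7634  ⇒  fm × (0.35 − 1) = −0.2366  ⇒  fm = 0.364.

0.364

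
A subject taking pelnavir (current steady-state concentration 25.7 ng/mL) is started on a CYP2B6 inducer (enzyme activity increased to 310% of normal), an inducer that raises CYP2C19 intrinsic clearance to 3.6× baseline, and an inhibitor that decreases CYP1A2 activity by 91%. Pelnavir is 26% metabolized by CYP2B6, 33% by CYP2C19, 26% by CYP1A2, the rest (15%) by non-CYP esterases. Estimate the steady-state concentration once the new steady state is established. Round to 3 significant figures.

The CYP2B6 pathway (26% of clearance) rises to 3.1× activity: 0.26 × 3.1 = 0.806.
The CYP2C19 pathway (33% of clearance) increases to 3.6× activity: 0.33 × 3.6 = 1.188.
The CYP1A2 pathway (26% of clearance) falls to 0.09× activity: 0.26 × 0.09 = 0.0234.
Non-CYP routes (15%) are unchanged.
Relative clearance = 0.806 + 1.188 + 0.0234 + 0.15 = 2.1674.
New steady-state concentration = 25.7 / 2.1674 = 11.9 ng/mL (concentration scales inversely with clearance).

11.9 ng/mL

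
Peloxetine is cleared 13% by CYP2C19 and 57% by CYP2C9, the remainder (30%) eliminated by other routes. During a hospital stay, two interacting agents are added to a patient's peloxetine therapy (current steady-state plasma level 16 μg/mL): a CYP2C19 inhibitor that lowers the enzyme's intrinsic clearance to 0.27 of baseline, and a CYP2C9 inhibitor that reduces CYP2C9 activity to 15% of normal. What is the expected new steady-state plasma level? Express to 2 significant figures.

38 μg/mL

The CYP2C19 pathway (13% of clearance) falls to 0.27× activity: 0.13 × 0.27 = 0.0351.
The CYP2C9 pathway (57% of clearance) is reduced to 0.15× activity: 0.57 × 0.15 = 0.0855.
Non-CYP routes (30%) are unchanged.
New clearance relative to baseline: 0.0351 + 0.0855 + 0.3 = 0.4206.
Dividing the baseline by the relative clearance: 16 / 0.4206 = 38 μg/mL.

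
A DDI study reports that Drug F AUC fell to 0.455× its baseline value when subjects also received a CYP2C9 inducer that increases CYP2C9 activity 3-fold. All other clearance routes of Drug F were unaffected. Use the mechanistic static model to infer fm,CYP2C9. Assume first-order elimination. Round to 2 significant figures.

CL'/CL = 1 / 0.455 = 2.198
3·fm + (1 − fm) = 2.198
fm = (2.198 − 1) / (3 − 1) = 0.60

0.60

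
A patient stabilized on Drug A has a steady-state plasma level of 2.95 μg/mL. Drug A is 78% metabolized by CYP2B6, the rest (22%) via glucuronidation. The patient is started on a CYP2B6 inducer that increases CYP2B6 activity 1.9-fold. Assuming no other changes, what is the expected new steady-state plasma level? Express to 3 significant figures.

CYP2B6: 0.78 × 1.9 = 1.482
Other: 0.22 (unchanged)
Relative clearance = 1.482 + 0.22 = 1.702.
Steady-state plasma level ∝ 1/CL, so new value = 2.95 / 1.702 = 1.73 μg/mL.

1.73 μg/mL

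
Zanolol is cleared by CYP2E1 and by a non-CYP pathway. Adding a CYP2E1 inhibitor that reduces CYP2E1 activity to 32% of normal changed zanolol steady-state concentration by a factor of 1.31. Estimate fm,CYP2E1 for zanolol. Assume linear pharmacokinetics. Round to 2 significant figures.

Let fm be the CYP2E1 fraction. New clearance relative to baseline = fm × 0.32 + (1 − fm).
Steady-state concentration ratio = 1 / (new CL fraction), so new CL fraction = 1 / 1.31 = 0.7634.
fm × 0.32 + 1 − fm = 0.7634  ⇒  fm × (0.32 − 1) = −0.2366  ⇒  fm = 0.35.

0.35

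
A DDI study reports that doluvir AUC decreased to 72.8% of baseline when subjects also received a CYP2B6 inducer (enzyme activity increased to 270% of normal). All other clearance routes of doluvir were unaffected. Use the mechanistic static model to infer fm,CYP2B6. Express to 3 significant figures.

0.220

Write x for the fraction cleared via CYP2B6. The observed AUC change means clearance rose to 1/0.728 = 1.374 of baseline.
Only the CYP2B6 route changed, so 1.374 = x·2.7 + (1 − x), giving x = 0.220.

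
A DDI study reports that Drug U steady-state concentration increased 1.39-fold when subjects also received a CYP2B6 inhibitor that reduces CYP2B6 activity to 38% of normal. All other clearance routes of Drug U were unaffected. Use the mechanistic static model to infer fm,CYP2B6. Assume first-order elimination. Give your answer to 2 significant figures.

0.45

Let fm be the CYP2B6 fraction. New clearance relative to baseline = fm × 0.38 + (1 − fm).
Steady-state concentration ratio = 1 / (new CL fraction), so new CL fraction = 1 / 1.39 = 0.7194.
fm × 0.38 + 1 − fm = 0.7194  ⇒  fm × (0.38 − 1) = −0.2806  ⇒  fm = 0.45.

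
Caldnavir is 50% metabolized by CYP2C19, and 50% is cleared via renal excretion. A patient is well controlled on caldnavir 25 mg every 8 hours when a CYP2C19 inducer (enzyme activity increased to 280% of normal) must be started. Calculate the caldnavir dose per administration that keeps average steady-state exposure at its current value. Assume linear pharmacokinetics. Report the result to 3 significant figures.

47.5 mg

CYP2C19: 0.5 × 2.8 = 1.4
Other: 0.5 (unchanged)
New clearance relative to baseline: 1.4 + 0.5 = 1.9.
Exposure is unchanged when dose changes in proportion to clearance. New dose = 25 mg × 1.9 = 47.5 mg.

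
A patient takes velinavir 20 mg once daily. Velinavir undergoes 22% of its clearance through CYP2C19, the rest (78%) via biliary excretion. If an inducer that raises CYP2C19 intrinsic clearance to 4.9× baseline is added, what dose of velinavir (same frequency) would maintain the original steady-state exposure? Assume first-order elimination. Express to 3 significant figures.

CYP2C19: 0.22 × 4.9 = 1.078
Other: 0.78 (unchanged)
New clearance relative to baseline: 1.078 + 0.78 = 1.858.
Exposure is unchanged when dose changes in proportion to clearance. New dose = 20 mg × 1.858 = 37.2 mg.

37.2 mg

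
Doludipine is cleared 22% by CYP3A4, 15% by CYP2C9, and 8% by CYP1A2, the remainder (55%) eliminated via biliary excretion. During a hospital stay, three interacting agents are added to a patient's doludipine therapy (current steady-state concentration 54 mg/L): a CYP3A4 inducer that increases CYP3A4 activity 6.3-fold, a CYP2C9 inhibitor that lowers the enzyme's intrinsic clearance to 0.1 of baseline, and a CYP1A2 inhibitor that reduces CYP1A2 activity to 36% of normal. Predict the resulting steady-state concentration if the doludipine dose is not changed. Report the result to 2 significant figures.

CYP3A4: 0.22 × 6.3 = 1.386
CYP2C9: 0.15 × 0.1 = 0.015
CYP1A2: 0.08 × 0.36 = 0.0288
Other: 0.55 (unchanged)
Relative clearance = 1.386 + 0.015 + 0.0288 + 0.55 = 1.9798.
Dividing the baseline by the relative clearance: 54 / 1.9798 = 27 mg/L.

27 mg/L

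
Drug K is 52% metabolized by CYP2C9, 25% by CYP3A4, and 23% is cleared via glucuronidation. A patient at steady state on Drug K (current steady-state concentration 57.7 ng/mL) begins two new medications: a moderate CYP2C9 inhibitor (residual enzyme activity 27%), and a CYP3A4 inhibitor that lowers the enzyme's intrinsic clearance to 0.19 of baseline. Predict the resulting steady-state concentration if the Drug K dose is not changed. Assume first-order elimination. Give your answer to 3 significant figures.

138 ng/mL

CYP2C9: 0.52 × 0.27 = 0.1404
CYP3A4: 0.25 × 0.19 = 0.0475
Other: 0.23 (unchanged)
Relative clearance = 0.1404 + 0.0475 + 0.23 = 0.4179.
Dividing the baseline by the relative clearance: 57.7 / 0.4179 = 138 ng/mL.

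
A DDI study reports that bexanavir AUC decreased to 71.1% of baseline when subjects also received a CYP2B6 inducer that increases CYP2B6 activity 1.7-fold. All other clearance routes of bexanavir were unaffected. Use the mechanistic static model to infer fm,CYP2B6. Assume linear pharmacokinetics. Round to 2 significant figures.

0.58

CL'/CL = 1 / 0.711 = 1.406
1.7·fm + (1 − fm) = 1.406
fm = (1.406 − 1) / (1.7 − 1) = 0.58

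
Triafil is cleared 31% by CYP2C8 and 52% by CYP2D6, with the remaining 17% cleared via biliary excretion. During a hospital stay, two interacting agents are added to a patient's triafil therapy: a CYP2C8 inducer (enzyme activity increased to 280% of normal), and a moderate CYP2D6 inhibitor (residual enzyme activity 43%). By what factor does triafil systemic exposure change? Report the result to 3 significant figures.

The CYP2C8 pathway (31% of clearance) rises to 2.8× activity: 0.31 × 2.8 = 0.868.
The CYP2D6 pathway (52% of clearance) is reduced to 0.43× activity: 0.52 × 0.43 = 0.2236.
Non-CYP routes (17%) are unchanged.
Relative clearance = 0.868 + 0.2236 + 0.17 = 1.2616.
Net systemic exposure ratio = 1 / 1.2616 = 0.793.

0.793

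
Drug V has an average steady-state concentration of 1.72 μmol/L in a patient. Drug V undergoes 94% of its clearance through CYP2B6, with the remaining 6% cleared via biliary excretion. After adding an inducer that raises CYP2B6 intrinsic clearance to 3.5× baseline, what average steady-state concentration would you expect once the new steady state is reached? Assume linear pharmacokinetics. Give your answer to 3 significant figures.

0.513 μmol/L

CYP2B6: 0.94 × 3.5 = 3.29
Other: 0.06 (unchanged)
CL_new/CL_old = 3.29 + 0.06 = 3.35.
Average steady-state concentration ∝ 1/CL, so new value = 1.72 / 3.35 = 0.513 μmol/L.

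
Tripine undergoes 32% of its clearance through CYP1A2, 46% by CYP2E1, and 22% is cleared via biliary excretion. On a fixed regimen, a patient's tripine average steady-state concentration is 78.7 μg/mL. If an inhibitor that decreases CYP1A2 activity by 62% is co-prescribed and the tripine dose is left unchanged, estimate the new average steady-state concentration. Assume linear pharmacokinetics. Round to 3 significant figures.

98.2 μg/mL

The CYP1A2 pathway (32% of clearance) falls to 0.38× activity: 0.32 × 0.38 = 0.1216.
CYP2E1 (46%) and the residual 22% are unaffected.
Relative clearance = 0.1216 + 0.46 + 0.22 = 0.8016.
Average steady-state concentration ∝ 1/CL, so new value = 78.7 / 0.8016 = 98.2 μg/mL.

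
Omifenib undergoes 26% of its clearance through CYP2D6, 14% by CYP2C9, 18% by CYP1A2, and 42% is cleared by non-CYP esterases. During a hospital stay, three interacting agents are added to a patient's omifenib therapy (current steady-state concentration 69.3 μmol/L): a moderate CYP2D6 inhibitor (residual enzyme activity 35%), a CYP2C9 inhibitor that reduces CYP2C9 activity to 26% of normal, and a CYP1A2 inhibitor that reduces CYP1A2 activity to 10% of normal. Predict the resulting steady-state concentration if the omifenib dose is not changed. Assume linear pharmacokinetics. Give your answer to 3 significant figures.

CYP2D6: 0.26 × 0.35 = 0.091
CYP2C9: 0.14 × 0.26 = 0.0364
CYP1A2: 0.18 × 0.1 = 0.018
Other: 0.42 (unchanged)
New clearance relative to baseline: 0.091 + 0.0364 + 0.018 + 0.42 = 0.5654.
Dividing the baseline by the relative clearance: 69.3 / 0.5654 = 123 μmol/L.

123 μmol/L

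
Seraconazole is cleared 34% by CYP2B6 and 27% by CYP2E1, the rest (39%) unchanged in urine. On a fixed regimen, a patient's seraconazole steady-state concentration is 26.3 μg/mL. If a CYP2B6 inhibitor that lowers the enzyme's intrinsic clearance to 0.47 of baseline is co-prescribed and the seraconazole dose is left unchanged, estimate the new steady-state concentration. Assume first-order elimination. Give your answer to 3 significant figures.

The CYP2B6 pathway (34% of clearance) drops to 0.47× activity: 0.34 × 0.47 = 0.1598.
CYP2E1 (27%) and the residual 39% are unaffected.
CL_new/CL_old = 0.1598 + 0.27 + 0.39 = 0.8198.
With dosing unchanged, steady-state concentration scales as 1/CL: 26.3 / 0.8198 = 32.1 μg/mL.

32.1 μg/mL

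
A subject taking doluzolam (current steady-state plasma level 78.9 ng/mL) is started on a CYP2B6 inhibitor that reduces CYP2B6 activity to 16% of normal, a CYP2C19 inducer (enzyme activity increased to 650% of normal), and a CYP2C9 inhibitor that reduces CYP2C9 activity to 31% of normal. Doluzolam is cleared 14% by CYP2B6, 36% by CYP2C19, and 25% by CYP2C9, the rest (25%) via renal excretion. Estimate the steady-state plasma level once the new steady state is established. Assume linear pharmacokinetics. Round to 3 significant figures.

29.3 ng/mL

CYP2B6: 0.14 × 0.16 = 0.0224
CYP2C19: 0.36 × 6.5 = 2.34
CYP2C9: 0.25 × 0.31 = 0.0775
Other: 0.25 (unchanged)
New clearance relative to baseline: 0.0224 + 2.34 + 0.0775 + 0.25 = 2.6899.
New steady-state plasma level = 78.9 / 2.6899 = 29.3 ng/mL (concentration scales inversely with clearance).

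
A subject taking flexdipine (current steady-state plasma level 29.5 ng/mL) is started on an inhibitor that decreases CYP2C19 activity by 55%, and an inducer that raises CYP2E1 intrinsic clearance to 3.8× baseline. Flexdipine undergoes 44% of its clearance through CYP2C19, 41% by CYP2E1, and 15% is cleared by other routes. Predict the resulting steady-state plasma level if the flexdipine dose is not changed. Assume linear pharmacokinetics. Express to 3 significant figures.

CYP2C19: 0.44 × 0.45 = 0.198
CYP2E1: 0.41 × 3.8 = 1.558
Other: 0.15 (unchanged)
CL_new/CL_old = 0.198 + 1.558 + 0.15 = 1.906.
New steady-state plasma level = 29.5 / 1.906 = 15.5 ng/mL (concentration scales inversely with clearance).

15.5 ng/mL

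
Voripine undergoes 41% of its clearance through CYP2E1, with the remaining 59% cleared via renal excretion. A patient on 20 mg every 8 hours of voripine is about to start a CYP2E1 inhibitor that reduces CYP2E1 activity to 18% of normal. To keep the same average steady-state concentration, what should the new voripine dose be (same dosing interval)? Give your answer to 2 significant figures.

The CYP2E1 pathway (41% of clearance) drops to 0.18× activity: 0.41 × 0.18 = 0.0738.
Non-CYP routes (59%) are unchanged.
New clearance relative to baseline: 0.0738 + 0.59 = 0.6638.
Exposure is unchanged when dose changes in proportion to clearance. New dose = 20 mg × 0.6638 = 13 mg.

13 mg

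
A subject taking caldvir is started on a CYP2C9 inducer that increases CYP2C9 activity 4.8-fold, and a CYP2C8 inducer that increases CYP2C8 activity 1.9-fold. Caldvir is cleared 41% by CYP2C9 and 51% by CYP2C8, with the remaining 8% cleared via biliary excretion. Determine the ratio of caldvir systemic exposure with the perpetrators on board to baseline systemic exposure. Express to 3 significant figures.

CYP2C9: 0.41 × 4.8 = 1.968
CYP2C8: 0.51 × 1.9 = 0.969
Other: 0.08 (unchanged)
CL_new/CL_old = 1.968 + 0.969 + 0.08 = 3.017.
Systemic exposure ∝ 1/CL: fold-change = 1 / 3.017 = 0.331.

0.331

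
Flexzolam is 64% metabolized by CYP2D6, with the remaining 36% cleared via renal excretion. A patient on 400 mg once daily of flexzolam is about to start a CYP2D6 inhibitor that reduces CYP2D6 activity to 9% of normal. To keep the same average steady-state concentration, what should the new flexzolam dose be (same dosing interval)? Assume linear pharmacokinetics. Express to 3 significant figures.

167 mg

The CYP2D6 pathway (64% of clearance) falls to 0.09× activity: 0.64 × 0.09 = 0.0576.
Non-CYP routes (36%) are unchanged.
Relative clearance = 0.0576 + 0.36 = 0.4176.
To maintain the same steady-state level, dose must scale with clearance: new dose = 400 × 0.4176 = 167 mg.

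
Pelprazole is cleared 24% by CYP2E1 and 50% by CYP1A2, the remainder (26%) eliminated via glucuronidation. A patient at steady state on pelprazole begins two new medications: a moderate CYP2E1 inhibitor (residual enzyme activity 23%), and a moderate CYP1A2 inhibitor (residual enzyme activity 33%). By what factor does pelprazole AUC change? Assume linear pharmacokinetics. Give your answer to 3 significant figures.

The CYP2E1 pathway (24% of clearance) drops to 0.23× activity: 0.24 × 0.23 = 0.0552.
The CYP1A2 pathway (50% of clearance) is reduced to 0.33× activity: 0.5 × 0.33 = 0.165.
The remaining 26% of clearance is unaffected.
New clearance relative to baseline: 0.0552 + 0.165 + 0.26 = 0.4802.
Because AUC varies inversely with clearance, the combined effect is 1 / 0.4802 = 2.08.

2.08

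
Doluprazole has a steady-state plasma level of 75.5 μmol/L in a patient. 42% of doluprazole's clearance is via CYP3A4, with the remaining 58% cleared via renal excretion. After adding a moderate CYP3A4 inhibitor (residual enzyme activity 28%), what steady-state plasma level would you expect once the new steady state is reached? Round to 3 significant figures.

CYP3A4: 0.42 × 0.28 = 0.1176
Other: 0.58 (unchanged)
New clearance relative to baseline: 0.1176 + 0.58 = 0.6976.
New steady-state plasma level = baseline ÷ relative clearance = 75.5 / 0.6976 = 108 μmol/L.

108 μmol/L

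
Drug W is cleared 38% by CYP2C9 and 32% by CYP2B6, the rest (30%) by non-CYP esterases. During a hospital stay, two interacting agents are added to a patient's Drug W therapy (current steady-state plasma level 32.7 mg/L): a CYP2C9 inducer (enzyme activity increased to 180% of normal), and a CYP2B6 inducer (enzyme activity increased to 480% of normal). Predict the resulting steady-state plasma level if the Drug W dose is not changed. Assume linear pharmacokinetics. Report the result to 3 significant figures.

The CYP2C9 pathway (38% of clearance) is boosted to 1.8× activity: 0.38 × 1.8 = 0.684.
The CYP2B6 pathway (32% of clearance) rises to 4.8× activity: 0.32 × 4.8 = 1.536.
The remaining 30% of clearance is unaffected.
Relative clearance = 0.684 + 1.536 + 0.3 = 2.52.
Steady-state plasma level ∝ 1/CL: new value = 32.7 / 2.52 = 13.0 mg/L.

13.0 mg/L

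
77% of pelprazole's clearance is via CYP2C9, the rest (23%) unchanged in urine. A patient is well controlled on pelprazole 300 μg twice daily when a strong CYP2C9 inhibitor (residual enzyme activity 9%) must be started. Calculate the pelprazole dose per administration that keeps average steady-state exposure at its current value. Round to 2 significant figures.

The CYP2C9 pathway (77% of clearance) is reduced to 0.09× activity: 0.77 × 0.09 = 0.0693.
Non-CYP routes (23%) are unchanged.
CL_new/CL_old = 0.0693 + 0.23 = 0.2993.
Exposure is unchanged when dose changes in proportion to clearance. New dose = 300 μg × 0.2993 = 90 μg.

90 μg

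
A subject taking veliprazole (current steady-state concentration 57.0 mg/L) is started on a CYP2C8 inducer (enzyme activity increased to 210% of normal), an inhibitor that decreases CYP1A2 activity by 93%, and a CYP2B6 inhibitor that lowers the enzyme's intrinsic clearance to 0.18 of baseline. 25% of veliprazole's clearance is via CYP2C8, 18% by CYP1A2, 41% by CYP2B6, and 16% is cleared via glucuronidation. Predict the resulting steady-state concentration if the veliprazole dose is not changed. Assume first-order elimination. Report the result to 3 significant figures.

CYP2C8: 0.25 × 2.1 = 0.525
CYP1A2: 0.18 × 0.07 = 0.0126
CYP2B6: 0.41 × 0.18 = 0.0738
Other: 0.16 (unchanged)
CL_new/CL_old = 0.525 + 0.0126 + 0.0738 + 0.16 = 0.7714.
Dividing the baseline by the relative clearance: 57.0 / 0.7714 = 73.9 mg/L.

73.9 mg/L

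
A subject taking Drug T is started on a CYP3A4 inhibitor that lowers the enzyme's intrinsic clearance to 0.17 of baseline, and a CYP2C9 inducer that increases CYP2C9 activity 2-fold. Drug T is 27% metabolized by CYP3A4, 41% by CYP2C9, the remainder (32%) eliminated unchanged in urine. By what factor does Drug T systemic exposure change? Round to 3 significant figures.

The CYP3A4 pathway (27% of clearance) drops to 0.17× activity: 0.27 × 0.17 = 0.0459.
The CYP2C9 pathway (41% of clearance) is boosted to 2× activity: 0.41 × 2 = 0.82.
Non-CYP routes (32%) are unchanged.
New clearance relative to baseline: 0.0459 + 0.82 + 0.32 = 1.1859.
Systemic exposure ∝ 1/CL: fold-change = 1 / 1.1859 = 0.843.

0.843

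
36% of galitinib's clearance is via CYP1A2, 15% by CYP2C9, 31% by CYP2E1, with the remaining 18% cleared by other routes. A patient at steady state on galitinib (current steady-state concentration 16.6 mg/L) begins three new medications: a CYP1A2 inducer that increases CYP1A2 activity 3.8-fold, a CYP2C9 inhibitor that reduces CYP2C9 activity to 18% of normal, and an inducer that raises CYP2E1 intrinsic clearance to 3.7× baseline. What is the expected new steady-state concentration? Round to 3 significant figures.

6.10 mg/L

The CYP1A2 pathway (36% of clearance) is boosted to 3.8× activity: 0.36 × 3.8 = 1.368.
The CYP2C9 pathway (15% of clearance) drops to 0.18× activity: 0.15 × 0.18 = 0.027.
The CYP2E1 pathway (31% of clearance) rises to 3.7× activity: 0.31 × 3.7 = 1.147.
The remaining 18% of clearance is unaffected.
CL_new/CL_old = 1.368 + 0.027 + 1.147 + 0.18 = 2.722.
Dividing the baseline by the relative clearance: 16.6 / 2.722 = 6.10 mg/L.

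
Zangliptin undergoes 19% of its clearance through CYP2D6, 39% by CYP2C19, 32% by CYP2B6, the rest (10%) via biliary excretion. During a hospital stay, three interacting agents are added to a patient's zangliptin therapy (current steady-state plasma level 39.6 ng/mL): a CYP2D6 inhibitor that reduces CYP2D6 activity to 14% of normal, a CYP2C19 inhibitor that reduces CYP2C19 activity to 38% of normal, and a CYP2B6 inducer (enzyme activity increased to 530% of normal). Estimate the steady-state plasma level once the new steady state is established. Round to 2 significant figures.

The CYP2D6 pathway (19% of clearance) drops to 0.14× activity: 0.19 × 0.14 = 0.0266.
The CYP2C19 pathway (39% of clearance) drops to 0.38× activity: 0.39 × 0.38 = 0.1482.
The CYP2B6 pathway (32% of clearance) increases to 5.3× activity: 0.32 × 5.3 = 1.696.
Non-CYP routes (10%) are unchanged.
New clearance relative to baseline: 0.0266 + 0.1482 + 1.696 + 0.1 = 1.9708.
Dividing the baseline by the relative clearance: 39.6 / 1.9708 = 20 ng/mL.

20 ng/mL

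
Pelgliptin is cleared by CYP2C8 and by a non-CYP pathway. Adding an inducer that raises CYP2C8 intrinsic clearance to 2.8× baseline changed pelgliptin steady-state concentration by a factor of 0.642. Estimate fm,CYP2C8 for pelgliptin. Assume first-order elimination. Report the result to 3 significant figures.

CL'/CL = 1 / 0.642 = 1.558
2.8·fm + (1 − fm) = 1.558
fm = (1.558 − 1) / (2.8 − 1) = 0.310

0.310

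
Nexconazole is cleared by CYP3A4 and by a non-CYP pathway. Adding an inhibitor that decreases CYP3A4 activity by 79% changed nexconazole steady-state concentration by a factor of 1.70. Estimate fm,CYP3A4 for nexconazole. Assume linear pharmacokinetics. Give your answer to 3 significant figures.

0.521

CL'/CL = 1 / 1.70 = 0.5882
0.21·fm + (1 − fm) = 0.5882
fm = (0.5882 − 1) / (0.21 − 1) = 0.521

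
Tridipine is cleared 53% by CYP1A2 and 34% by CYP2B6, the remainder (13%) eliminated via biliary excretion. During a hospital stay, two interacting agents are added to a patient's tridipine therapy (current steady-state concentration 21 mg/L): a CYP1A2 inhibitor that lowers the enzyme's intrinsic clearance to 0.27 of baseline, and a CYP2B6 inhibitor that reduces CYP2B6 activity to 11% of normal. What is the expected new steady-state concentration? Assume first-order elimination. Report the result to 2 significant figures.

The CYP1A2 pathway (53% of clearance) falls to 0.27× activity: 0.53 × 0.27 = 0.1431.
The CYP2B6 pathway (34% of clearance) falls to 0.11× activity: 0.34 × 0.11 = 0.0374.
Non-CYP routes (13%) are unchanged.
Relative clearance = 0.1431 + 0.0374 + 0.13 = 0.3105.
Steady-state concentration ∝ 1/CL: new value = 21 / 0.3105 = 68 mg/L.

68 mg/L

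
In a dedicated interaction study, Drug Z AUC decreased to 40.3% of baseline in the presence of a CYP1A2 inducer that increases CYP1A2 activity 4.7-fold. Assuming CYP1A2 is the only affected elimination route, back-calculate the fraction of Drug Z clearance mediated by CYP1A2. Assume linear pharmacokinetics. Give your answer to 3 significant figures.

0.400

Call the CYP1A2 fraction fm. After the interaction, CL_new/CL_old = fm × 4.7 + (1 − fm).
AUC ratio = 1 / (new CL fraction), so new CL fraction = 1 / 0.403 = 2.481.
fm × 4.7 + 1 − fm = 2.481  ⇒  fm × (4.7 − 1) = 1.481  ⇒  fm = 0.400.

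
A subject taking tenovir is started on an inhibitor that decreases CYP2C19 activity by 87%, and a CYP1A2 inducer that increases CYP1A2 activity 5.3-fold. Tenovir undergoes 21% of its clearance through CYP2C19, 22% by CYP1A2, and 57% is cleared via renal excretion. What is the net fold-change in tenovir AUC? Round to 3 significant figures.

0.567

The CYP2C19 pathway (21% of clearance) is reduced to 0.13× activity: 0.21 × 0.13 = 0.0273.
The CYP1A2 pathway (22% of clearance) rises to 5.3× activity: 0.22 × 5.3 = 1.166.
The remaining 57% of clearance is unaffected.
CL_new/CL_old = 0.0273 + 1.166 + 0.57 = 1.7633.
AUC ∝ 1/CL: fold-change = 1 / 1.7633 = 0.567.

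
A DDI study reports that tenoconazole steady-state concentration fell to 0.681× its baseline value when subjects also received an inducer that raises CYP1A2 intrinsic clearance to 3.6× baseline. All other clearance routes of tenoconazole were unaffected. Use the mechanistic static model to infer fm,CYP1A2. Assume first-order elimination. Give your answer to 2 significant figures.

Write x for the fraction cleared via CYP1A2. The observed steady-state concentration change means clearance rose to 1/0.681 = 1.468 of baseline.
Setting x·3.6 + (1 − x) = 1.468 and solving: x = (1.468 − 1)/(3.6 − 1) = 0.18.

0.18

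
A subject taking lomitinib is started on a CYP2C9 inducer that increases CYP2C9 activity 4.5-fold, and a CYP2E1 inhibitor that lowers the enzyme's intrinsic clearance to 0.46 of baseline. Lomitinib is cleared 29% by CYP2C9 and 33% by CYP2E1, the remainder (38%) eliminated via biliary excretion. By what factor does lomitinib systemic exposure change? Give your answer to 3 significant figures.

CYP2C9: 0.29 × 4.5 = 1.305
CYP2E1: 0.33 × 0.46 = 0.1518
Other: 0.38 (unchanged)
New clearance relative to baseline: 1.305 + 0.1518 + 0.38 = 1.8368.
Systemic exposure ∝ 1/CL: fold-change = 1 / 1.8368 = 0.544.

0.544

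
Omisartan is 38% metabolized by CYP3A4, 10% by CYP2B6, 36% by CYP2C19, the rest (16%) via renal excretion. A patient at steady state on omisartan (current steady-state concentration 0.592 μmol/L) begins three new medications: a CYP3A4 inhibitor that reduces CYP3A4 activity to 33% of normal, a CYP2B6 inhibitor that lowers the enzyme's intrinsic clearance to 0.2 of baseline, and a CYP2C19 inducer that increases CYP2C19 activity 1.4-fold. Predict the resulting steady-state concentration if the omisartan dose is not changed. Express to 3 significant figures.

CYP3A4: 0.38 × 0.33 = 0.1254
CYP2B6: 0.1 × 0.2 = 0.02
CYP2C19: 0.36 × 1.4 = 0.504
Other: 0.16 (unchanged)
Relative clearance = 0.1254 + 0.02 + 0.504 + 0.16 = 0.8094.
Steady-state concentration ∝ 1/CL: new value = 0.592 / 0.8094 = 0.731 μmol/L.

0.731 μmol/L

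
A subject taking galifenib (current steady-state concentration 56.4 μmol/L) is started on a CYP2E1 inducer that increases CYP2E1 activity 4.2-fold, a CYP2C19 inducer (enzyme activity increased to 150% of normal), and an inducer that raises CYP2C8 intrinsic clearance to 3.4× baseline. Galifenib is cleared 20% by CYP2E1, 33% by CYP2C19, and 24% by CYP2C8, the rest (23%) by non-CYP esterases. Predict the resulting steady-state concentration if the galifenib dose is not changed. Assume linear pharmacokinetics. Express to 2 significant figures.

CYP2E1: 0.2 × 4.2 = 0.84
CYP2C19: 0.33 × 1.5 = 0.495
CYP2C8: 0.24 × 3.4 = 0.816
Other: 0.23 (unchanged)
New clearance relative to baseline: 0.84 + 0.495 + 0.816 + 0.23 = 2.381.
Dividing the baseline by the relative clearance: 56.4 / 2.381 = 24 μmol/L.

24 μmol/L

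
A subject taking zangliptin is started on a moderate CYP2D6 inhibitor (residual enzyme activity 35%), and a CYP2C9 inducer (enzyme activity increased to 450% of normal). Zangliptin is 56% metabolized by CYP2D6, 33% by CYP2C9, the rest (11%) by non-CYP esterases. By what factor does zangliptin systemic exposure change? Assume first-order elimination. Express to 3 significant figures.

The CYP2D6 pathway (56% of clearance) drops to 0.35× activity: 0.56 × 0.35 = 0.196.
The CYP2C9 pathway (33% of clearance) increases to 4.5× activity: 0.33 × 4.5 = 1.485.
Non-CYP routes (11%) are unchanged.
New clearance relative to baseline: 0.196 + 1.485 + 0.11 = 1.791.
Because systemic exposure varies inversely with clearance, the combined effect is 1 / 1.791 = 0.558.

0.558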